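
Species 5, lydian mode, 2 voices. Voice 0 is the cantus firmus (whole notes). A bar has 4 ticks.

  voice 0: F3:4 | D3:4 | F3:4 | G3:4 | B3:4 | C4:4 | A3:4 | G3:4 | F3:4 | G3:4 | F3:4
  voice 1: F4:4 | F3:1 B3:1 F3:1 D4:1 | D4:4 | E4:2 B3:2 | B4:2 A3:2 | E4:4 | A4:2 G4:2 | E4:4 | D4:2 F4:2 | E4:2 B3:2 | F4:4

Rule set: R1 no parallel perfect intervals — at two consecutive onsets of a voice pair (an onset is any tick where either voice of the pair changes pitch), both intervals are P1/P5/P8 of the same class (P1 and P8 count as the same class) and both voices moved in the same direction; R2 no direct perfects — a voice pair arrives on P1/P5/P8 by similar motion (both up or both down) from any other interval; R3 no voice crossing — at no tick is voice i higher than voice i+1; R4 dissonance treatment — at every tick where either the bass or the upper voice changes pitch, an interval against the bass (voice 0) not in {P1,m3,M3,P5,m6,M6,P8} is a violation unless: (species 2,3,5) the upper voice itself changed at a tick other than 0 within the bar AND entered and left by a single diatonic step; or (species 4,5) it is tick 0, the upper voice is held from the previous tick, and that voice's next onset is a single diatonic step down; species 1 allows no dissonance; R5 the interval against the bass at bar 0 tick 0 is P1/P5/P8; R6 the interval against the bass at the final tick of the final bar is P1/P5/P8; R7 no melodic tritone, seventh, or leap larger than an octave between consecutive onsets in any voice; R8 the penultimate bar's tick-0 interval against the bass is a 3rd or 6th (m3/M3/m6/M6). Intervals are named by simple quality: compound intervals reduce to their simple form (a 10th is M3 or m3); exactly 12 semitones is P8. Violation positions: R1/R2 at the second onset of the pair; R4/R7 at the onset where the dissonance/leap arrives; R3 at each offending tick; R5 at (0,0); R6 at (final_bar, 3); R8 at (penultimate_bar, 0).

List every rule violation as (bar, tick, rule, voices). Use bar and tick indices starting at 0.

(1, 1, R7, (1,))
(1, 2, R7, (1,))
(4, 0, R2, (0, 1))
(4, 2, R3, (0, 1))
(4, 2, R4, (0, 1))
(4, 2, R7, (1,))
(4, 3, R3, (0, 1))
(6, 2, R4, (0, 1))
(10, 0, R7, (1,))

bar 0: v0=F3 v1=F4 downbeat P8
bar 1: v0=D3 v1=F3 downbeat m3
bar 2: v0=F3 v1=D4 downbeat M6
bar 3: v0=G3 v1=E4 downbeat M6
bar 4: v0=B3 v1=B4 downbeat P8
bar 5: v0=C4 v1=E4 downbeat M3
bar 6: v0=A3 v1=A4 downbeat P8
bar 7: v0=G3 v1=E4 downbeat M6
bar 8: v0=F3 v1=D4 downbeat M6
bar 9: v0=G3 v1=E4 downbeat M6
bar 10: v0=F3 v1=F4 downbeat P8
  -> R7 @ bar 1 tick 1 v(1,): F3->B3 leap 6st
  -> R7 @ bar 1 tick 2 v(1,): B3->F3 leap 6st
  -> R2 @ bar 4 tick 0 v(0, 1): G3/B3 M3 -> B3/B4 P8 similar
  -> R3 @ bar 4 tick 2 v(0, 1): B3 above A3
  -> R4 @ bar 4 tick 2 v(0, 1): B3/A3 M2 untreated
  -> R7 @ bar 4 tick 2 v(1,): B4->A3 leap 14st
  -> R3 @ bar 4 tick 3 v(0, 1): B3 above A3
  -> R4 @ bar 6 tick 2 v(0, 1): A3/G4 m7 untreated
  -> R7 @ bar 10 tick 0 v(1,): B3->F4 leap 6st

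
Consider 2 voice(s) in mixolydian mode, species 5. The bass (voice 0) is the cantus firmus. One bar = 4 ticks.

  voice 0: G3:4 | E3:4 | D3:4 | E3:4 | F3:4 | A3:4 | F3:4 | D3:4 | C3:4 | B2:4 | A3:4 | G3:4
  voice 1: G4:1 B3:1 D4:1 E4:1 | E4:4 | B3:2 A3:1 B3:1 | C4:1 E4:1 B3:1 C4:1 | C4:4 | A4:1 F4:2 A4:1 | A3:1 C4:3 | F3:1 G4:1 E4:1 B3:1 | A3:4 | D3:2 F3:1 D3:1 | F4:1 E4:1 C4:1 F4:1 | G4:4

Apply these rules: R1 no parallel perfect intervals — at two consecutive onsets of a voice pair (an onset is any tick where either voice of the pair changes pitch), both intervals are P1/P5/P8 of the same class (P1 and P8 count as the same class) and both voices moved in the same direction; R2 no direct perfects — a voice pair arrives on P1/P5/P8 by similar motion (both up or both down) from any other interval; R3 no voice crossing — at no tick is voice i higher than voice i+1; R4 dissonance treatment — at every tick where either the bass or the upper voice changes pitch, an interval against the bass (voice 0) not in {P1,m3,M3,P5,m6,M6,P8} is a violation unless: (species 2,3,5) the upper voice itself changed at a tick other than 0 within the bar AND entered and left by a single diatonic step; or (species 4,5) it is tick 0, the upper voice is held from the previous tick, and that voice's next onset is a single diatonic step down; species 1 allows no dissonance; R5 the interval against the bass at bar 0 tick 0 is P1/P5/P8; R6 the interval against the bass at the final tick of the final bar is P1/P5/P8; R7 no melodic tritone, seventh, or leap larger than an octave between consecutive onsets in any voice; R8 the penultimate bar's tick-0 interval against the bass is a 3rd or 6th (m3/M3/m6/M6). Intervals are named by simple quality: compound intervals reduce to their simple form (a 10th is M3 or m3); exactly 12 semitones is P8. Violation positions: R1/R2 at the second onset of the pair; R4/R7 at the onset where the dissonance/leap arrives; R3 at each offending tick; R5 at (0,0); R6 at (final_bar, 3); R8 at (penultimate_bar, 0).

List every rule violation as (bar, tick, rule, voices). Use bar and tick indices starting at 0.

bar 0: v0=G3 v1=G4 downbeat P8
bar 1: v0=E3 v1=E4 downbeat P8
bar 2: v0=D3 v1=B3 downbeat M6
bar 3: v0=E3 v1=C4 downbeat m6
bar 4: v0=F3 v1=C4 downbeat P5
bar 5: v0=A3 v1=A4 downbeat P8
bar 6: v0=F3 v1=A3 downbeat M3
bar 7: v0=D3 v1=F3 downbeat m3
bar 8: v0=C3 v1=A3 downbeat M6
bar 9: v0=B2 v1=D3 downbeat m3
bar 10: v0=A3 v1=F4 downbeat m6
bar 11: v0=G3 v1=G4 downbeat P8
  -> R2 @ bar 5 tick 0 v(0, 1): F3/C4 P5 -> A3/A4 P8 similar
  -> R4 @ bar 7 tick 1 v(0, 1): D3/G4 P4 untreated
  -> R7 @ bar 7 tick 1 v(1,): F3->G4 leap 14st
  -> R4 @ bar 7 tick 2 v(0, 1): D3/E4 M2 untreated
  -> R4 @ bar 9 tick 2 v(0, 1): B2/F3 TT untreated
  -> R7 @ bar 10 tick 0 v(0,): B2->A3 leap 10st
  -> R7 @ bar 10 tick 0 v(1,): D3->F4 leap 15st

(5, 0, R2, (0, 1))
(7, 1, R4, (0, 1))
(7, 1, R7, (1,))
(7, 2, R4, (0, 1))
(9, 2, R4, (0, 1))
(10, 0, R7, (0,))
(10, 0, R7, (1,))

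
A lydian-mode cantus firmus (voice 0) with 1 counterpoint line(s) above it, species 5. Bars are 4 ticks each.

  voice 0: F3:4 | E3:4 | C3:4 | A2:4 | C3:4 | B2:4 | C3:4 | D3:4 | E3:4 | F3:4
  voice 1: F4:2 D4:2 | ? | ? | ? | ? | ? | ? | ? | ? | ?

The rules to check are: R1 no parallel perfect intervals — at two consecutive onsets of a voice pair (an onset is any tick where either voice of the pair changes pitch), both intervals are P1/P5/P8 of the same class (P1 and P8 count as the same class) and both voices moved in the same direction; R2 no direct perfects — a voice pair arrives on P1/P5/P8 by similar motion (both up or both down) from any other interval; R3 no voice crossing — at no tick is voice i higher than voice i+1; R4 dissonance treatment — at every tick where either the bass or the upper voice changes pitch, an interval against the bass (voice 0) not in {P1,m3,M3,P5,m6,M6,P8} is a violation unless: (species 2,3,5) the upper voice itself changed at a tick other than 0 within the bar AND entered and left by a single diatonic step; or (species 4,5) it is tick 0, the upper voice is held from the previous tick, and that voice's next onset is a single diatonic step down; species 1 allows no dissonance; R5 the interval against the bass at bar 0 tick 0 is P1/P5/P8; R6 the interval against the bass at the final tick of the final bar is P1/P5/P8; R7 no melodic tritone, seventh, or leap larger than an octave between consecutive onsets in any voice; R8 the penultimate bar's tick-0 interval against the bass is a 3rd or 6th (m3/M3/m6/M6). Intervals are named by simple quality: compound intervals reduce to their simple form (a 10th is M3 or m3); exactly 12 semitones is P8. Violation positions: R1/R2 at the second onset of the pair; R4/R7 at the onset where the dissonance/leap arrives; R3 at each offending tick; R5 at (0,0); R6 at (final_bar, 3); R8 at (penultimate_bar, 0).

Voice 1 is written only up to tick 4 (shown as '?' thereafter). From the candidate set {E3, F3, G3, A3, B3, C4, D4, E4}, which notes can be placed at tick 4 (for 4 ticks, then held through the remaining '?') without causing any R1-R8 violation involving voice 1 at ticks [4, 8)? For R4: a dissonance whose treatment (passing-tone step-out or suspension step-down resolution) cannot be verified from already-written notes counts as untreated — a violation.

{C4, E4, G3}

E3: violates R2,R7
F3: violates R4
G3: legal
A3: violates R4
B3: violates R2
C4: legal
D4: violates R4
E4: legal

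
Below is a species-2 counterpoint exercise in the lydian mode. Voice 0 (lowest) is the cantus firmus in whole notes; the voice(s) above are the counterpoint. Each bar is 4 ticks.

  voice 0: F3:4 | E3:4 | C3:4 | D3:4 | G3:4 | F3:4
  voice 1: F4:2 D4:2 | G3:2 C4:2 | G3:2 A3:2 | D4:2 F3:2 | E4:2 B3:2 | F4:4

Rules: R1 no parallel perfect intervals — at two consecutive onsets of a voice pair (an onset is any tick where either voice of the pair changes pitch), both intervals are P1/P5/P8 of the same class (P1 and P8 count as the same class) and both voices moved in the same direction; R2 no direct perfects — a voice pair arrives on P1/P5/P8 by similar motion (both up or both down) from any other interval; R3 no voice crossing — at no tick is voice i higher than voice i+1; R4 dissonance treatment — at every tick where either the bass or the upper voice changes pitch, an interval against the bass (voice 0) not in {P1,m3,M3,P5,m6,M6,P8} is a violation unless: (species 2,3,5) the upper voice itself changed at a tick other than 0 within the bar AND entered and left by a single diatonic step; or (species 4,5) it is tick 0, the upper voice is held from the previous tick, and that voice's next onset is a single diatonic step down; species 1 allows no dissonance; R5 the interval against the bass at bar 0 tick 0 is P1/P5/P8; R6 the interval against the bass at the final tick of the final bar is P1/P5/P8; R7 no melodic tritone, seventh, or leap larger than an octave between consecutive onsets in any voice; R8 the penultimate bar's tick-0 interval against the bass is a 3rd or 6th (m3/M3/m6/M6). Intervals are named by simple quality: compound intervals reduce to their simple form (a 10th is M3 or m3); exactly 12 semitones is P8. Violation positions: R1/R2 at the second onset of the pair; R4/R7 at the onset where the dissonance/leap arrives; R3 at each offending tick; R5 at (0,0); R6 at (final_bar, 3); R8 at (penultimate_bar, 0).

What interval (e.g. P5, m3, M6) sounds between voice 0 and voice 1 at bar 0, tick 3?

M6

voice 0=F3 voice 1=D4 -> M6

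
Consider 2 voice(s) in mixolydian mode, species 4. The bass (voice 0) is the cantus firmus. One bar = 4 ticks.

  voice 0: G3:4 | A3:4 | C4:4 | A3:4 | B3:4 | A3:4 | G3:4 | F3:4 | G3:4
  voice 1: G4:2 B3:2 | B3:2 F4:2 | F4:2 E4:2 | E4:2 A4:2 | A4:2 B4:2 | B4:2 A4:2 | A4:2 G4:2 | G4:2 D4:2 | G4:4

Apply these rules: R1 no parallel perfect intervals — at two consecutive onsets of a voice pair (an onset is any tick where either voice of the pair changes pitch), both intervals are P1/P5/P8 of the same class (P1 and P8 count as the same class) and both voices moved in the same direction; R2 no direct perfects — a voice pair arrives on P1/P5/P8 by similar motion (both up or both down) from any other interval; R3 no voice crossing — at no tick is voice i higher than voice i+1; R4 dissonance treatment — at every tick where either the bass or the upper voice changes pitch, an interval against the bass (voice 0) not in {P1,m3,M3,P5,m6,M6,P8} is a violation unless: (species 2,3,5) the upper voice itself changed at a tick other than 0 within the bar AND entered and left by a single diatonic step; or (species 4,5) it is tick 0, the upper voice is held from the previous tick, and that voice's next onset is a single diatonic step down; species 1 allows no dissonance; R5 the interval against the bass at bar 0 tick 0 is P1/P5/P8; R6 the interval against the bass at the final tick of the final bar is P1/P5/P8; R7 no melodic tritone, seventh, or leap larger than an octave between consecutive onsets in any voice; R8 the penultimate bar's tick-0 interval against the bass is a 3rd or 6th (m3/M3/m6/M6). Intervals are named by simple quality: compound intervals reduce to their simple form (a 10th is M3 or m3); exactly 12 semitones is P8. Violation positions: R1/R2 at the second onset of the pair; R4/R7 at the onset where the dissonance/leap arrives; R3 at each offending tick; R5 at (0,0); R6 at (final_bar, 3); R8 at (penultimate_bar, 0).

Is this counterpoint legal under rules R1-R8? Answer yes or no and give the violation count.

No (6 violations)

bar 0: v0=G3 v1=G4 (P8)
bar 1: v0=A3 v1=B3 (M2)
bar 2: v0=C4 v1=F4 (P4)
bar 3: v0=A3 v1=E4 (P5)
bar 4: v0=B3 v1=A4 (m7)
bar 5: v0=A3 v1=B4 (M2)
bar 6: v0=G3 v1=A4 (M2)
bar 7: v0=F3 v1=G4 (M2)
bar 8: v0=G3 v1=G4 (P8)
  R4 @ bar1.0: A3/B3 M2 untreated
  R7 @ bar1.2: B3->F4 leap 6st
  R4 @ bar4.0: B3/A4 m7 untreated
  R4 @ bar7.0: F3/G4 M2 untreated
  R8 @ bar7.0: penult M2 not 3rd/6th
  R2 @ bar8.0: F3/D4 M6 -> G3/G4 P8 similar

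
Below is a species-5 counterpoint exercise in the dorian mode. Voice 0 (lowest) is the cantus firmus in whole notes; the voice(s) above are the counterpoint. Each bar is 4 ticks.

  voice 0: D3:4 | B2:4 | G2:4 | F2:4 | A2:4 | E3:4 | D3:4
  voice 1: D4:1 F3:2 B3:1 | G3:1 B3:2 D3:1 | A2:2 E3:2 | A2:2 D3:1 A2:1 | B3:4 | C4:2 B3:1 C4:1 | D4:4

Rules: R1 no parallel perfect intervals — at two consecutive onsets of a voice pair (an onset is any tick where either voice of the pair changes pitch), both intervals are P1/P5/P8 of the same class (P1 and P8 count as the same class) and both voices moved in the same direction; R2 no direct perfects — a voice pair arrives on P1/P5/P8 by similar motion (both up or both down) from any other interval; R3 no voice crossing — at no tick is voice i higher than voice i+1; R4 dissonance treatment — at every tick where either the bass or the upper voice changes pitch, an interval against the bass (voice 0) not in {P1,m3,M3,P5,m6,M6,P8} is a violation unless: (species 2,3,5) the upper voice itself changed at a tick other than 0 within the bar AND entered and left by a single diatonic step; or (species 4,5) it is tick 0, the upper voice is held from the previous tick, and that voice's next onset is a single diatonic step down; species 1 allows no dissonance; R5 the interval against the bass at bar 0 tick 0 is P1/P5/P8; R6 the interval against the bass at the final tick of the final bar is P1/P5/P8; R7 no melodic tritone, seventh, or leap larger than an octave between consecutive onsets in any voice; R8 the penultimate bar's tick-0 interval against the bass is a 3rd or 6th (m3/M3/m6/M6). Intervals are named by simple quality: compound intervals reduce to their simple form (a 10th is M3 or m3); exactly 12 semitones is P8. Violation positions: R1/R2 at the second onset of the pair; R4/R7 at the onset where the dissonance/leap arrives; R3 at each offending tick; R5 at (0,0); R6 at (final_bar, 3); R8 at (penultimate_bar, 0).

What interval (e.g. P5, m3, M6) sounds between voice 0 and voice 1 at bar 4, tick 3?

voice 0=A2 voice 1=B3 -> M2

M2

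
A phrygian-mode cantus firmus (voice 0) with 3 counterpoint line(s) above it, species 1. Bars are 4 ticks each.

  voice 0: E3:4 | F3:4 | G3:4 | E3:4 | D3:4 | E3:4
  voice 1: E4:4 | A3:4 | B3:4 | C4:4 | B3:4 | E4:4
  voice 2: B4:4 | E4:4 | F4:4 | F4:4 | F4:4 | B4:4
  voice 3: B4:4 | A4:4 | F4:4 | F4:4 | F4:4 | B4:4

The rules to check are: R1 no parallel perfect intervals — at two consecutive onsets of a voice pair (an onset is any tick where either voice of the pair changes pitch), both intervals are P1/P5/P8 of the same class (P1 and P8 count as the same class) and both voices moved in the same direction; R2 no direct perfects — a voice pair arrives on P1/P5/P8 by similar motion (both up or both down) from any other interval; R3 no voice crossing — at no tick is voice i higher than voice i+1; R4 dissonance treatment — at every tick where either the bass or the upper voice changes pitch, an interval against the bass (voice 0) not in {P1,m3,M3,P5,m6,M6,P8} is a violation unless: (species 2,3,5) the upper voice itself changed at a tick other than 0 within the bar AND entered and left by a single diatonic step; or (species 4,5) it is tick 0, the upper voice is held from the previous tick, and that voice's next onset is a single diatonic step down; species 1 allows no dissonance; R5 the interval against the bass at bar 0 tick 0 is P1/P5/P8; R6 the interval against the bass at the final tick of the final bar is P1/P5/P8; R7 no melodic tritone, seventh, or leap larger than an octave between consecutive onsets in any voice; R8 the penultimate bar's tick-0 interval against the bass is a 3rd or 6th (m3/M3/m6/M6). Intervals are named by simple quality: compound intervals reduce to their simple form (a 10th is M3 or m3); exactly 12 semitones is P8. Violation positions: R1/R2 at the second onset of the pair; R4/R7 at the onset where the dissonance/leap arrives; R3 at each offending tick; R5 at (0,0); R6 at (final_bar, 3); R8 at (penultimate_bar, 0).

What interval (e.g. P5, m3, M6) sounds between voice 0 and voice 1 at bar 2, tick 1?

voice 0=G3 voice 1=B3 -> M3

M3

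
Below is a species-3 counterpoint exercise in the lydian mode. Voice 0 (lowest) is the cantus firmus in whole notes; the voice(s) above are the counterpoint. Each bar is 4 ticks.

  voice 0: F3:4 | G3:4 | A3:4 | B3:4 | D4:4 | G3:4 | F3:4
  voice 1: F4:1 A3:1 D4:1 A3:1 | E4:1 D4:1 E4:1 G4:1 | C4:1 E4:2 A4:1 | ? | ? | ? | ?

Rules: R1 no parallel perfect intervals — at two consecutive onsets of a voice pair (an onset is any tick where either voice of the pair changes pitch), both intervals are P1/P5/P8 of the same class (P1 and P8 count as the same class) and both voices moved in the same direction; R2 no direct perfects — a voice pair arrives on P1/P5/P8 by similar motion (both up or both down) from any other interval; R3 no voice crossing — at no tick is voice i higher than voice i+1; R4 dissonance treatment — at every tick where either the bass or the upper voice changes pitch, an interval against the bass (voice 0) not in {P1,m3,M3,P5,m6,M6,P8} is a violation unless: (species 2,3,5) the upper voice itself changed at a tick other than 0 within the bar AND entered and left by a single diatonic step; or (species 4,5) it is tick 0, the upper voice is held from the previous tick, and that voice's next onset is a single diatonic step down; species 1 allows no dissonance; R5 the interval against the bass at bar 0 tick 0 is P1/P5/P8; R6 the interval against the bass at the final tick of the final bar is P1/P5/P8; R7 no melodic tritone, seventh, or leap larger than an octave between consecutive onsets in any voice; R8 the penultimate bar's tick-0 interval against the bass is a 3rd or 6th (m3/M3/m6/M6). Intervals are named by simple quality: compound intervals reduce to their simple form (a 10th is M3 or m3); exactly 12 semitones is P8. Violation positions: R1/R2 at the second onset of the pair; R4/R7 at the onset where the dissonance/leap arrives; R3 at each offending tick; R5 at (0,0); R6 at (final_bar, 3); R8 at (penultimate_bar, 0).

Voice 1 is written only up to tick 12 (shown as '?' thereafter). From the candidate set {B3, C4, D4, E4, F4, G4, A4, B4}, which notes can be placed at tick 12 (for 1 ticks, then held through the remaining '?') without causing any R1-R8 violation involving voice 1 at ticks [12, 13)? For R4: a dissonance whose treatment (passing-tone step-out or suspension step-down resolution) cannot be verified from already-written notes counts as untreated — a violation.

B3: violates R7
C4: violates R4
D4: legal
E4: violates R4
F4: violates R4
G4: legal
A4: violates R4
B4: violates R1

{D4, G4}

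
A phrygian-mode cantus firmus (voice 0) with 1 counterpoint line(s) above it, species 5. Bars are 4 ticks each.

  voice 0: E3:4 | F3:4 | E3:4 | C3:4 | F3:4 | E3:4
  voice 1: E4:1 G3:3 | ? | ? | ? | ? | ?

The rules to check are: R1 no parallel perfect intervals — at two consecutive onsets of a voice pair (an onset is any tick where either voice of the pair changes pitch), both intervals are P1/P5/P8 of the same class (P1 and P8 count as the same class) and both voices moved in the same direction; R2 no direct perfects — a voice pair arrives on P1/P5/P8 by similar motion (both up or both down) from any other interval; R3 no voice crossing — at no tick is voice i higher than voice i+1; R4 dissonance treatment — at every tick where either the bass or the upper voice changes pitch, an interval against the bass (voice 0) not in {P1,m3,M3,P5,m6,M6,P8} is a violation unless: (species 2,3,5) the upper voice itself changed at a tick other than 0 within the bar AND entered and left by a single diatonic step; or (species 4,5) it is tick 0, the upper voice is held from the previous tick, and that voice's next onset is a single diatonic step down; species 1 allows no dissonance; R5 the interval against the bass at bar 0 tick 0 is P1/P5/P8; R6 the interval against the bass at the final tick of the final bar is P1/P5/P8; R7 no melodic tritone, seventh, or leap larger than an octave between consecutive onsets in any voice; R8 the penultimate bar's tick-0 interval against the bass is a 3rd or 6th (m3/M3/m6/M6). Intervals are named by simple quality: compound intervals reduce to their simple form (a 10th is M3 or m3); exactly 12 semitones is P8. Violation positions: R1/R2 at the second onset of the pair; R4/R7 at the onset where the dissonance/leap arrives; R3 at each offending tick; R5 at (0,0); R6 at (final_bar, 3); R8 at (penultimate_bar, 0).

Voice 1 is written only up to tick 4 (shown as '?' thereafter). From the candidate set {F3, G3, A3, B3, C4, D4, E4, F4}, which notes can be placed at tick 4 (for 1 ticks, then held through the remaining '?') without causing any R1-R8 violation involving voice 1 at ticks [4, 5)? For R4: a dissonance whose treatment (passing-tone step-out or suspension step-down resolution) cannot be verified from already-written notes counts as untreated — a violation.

F3: legal
G3: violates R4
A3: legal
B3: violates R4
C4: violates R2
D4: legal
E4: violates R4
F4: violates R2,R7

{A3, D4, F3}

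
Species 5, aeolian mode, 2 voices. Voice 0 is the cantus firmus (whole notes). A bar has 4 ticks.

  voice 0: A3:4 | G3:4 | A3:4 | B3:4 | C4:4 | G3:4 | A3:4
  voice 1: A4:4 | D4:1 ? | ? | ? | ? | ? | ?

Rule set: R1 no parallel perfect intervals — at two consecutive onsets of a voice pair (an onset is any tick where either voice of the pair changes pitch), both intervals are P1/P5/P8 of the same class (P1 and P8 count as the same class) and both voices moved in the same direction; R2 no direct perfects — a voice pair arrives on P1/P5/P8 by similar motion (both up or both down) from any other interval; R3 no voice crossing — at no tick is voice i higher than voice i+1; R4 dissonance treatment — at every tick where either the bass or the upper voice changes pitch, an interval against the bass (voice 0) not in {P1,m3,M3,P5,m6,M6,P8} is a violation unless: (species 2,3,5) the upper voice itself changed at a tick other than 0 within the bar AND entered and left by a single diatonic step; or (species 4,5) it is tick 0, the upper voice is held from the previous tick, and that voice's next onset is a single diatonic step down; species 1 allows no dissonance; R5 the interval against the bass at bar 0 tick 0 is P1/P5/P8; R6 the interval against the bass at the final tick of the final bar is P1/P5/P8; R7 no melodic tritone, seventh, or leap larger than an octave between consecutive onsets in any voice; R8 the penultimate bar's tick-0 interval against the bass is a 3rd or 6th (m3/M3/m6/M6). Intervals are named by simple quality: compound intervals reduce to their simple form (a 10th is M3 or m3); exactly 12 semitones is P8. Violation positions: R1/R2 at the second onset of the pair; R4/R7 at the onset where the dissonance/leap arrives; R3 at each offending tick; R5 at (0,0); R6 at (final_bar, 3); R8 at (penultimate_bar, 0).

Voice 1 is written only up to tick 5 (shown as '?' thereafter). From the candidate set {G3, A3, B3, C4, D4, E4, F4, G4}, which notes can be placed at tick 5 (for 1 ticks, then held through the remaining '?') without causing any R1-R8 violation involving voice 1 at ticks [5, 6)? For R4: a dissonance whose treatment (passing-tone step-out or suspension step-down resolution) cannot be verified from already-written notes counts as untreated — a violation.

G3: legal
A3: violates R4
B3: legal
C4: violates R4
D4: legal
E4: legal
F4: violates R4
G4: legal

{B3, D4, E4, G3, G4}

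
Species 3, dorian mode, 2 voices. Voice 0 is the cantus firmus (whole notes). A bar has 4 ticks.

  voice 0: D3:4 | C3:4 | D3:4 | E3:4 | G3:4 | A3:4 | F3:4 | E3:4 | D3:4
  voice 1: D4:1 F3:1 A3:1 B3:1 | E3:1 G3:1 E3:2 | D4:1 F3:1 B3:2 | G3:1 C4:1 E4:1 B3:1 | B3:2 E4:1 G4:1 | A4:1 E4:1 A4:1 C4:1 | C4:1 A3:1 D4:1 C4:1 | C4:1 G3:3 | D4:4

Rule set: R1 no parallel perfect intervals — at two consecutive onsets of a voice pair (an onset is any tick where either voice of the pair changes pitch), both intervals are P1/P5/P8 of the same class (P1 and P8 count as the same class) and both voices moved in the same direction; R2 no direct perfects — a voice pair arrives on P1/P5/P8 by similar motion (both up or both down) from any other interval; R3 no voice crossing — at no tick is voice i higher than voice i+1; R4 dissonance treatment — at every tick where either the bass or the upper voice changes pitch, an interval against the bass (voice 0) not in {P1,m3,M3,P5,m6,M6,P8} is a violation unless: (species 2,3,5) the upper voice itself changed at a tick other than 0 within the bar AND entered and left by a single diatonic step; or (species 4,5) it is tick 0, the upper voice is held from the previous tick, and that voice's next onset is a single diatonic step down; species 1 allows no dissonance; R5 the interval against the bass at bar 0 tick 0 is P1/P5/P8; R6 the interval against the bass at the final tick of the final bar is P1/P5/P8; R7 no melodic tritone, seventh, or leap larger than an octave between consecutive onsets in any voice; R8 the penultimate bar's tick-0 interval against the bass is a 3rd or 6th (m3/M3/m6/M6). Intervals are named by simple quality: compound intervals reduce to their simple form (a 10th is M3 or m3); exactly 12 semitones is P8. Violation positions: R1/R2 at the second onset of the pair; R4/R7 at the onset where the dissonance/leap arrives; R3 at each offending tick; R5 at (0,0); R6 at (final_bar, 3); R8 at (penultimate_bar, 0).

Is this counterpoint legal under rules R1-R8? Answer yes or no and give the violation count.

No (4 violations)

bar 0: v0=D3 v1=D4 (P8)
bar 1: v0=C3 v1=E3 (M3)
bar 2: v0=D3 v1=D4 (P8)
bar 3: v0=E3 v1=G3 (m3)
bar 4: v0=G3 v1=B3 (M3)
bar 5: v0=A3 v1=A4 (P8)
bar 6: v0=F3 v1=C4 (P5)
bar 7: v0=E3 v1=C4 (m6)
bar 8: v0=D3 v1=D4 (P8)
  R2 @ bar2.0: C3/E3 M3 -> D3/D4 P8 similar
  R7 @ bar2.0: E3->D4 leap 10st
  R7 @ bar2.2: F3->B3 leap 6st
  R1 @ bar5.0: G3/G4 P8 -> A3/A4 P8 similar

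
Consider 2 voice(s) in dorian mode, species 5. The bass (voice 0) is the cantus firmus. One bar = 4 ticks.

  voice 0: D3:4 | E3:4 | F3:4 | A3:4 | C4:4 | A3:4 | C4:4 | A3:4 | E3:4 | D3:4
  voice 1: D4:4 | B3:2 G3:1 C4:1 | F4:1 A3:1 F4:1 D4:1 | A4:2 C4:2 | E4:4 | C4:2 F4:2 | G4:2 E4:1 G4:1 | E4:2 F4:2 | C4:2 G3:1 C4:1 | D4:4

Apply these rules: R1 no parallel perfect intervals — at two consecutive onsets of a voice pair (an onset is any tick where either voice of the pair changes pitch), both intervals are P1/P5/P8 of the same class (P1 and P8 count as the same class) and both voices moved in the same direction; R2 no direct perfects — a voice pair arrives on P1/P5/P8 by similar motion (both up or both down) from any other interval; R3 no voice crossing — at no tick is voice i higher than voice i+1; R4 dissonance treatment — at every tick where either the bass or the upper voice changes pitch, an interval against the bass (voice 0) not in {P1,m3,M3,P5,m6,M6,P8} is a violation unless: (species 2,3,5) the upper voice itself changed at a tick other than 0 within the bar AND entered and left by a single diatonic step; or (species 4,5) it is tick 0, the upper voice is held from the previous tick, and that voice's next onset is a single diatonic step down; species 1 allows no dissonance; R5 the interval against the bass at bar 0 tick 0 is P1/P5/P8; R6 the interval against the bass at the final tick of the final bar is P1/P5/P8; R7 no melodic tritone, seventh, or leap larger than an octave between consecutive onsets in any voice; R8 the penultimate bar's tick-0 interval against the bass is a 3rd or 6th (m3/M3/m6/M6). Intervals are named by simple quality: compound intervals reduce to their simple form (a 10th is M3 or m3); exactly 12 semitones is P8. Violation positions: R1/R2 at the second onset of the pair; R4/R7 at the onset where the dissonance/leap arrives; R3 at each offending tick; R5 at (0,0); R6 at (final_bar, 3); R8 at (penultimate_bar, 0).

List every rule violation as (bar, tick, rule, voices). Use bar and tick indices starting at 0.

bar 0: v0=D3 v1=D4 downbeat P8
bar 1: v0=E3 v1=B3 downbeat P5
bar 2: v0=F3 v1=F4 downbeat P8
bar 3: v0=A3 v1=A4 downbeat P8
bar 4: v0=C4 v1=E4 downbeat M3
bar 5: v0=A3 v1=C4 downbeat m3
bar 6: v0=C4 v1=G4 downbeat P5
bar 7: v0=A3 v1=E4 downbeat P5
bar 8: v0=E3 v1=C4 downbeat m6
bar 9: v0=D3 v1=D4 downbeat P8
  -> R2 @ bar 2 tick 0 v(0, 1): E3/C4 m6 -> F3/F4 P8 similar
  -> R2 @ bar 3 tick 0 v(0, 1): F3/D4 M6 -> A3/A4 P8 similar
  -> R2 @ bar 6 tick 0 v(0, 1): A3/F4 m6 -> C4/G4 P5 similar
  -> R1 @ bar 7 tick 0 v(0, 1): C4/G4 P5 -> A3/E4 P5 similar

(2, 0, R2, (0, 1))
(3, 0, R2, (0, 1))
(6, 0, R2, (0, 1))
(7, 0, R1, (0, 1))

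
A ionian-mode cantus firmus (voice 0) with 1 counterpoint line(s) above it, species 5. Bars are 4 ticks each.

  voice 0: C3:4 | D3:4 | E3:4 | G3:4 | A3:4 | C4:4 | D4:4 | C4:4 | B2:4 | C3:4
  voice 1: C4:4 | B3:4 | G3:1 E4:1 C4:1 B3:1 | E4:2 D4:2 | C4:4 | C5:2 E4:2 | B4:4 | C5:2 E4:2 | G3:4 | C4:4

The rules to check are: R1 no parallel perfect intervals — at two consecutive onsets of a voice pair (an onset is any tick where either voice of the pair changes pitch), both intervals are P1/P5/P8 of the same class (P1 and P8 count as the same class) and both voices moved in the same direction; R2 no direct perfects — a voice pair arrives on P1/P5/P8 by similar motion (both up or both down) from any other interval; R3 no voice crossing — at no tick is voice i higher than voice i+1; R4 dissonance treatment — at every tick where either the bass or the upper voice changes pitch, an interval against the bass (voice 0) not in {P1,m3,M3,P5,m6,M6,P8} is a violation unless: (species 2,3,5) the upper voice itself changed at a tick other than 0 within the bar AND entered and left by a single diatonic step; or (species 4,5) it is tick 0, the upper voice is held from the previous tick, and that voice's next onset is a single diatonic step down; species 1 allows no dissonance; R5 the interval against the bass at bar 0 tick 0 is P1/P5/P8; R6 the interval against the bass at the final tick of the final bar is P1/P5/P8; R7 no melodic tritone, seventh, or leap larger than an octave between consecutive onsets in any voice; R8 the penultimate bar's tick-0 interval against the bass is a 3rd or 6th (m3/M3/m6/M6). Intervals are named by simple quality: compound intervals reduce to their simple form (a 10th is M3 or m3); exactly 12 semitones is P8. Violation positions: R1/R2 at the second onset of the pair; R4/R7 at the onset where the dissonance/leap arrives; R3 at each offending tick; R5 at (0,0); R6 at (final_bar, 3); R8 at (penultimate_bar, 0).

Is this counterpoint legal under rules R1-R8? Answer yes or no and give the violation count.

bar 0: v0=C3 v1=C4 (P8)
bar 1: v0=D3 v1=B3 (M6)
bar 2: v0=E3 v1=G3 (m3)
bar 3: v0=G3 v1=E4 (M6)
bar 4: v0=A3 v1=C4 (m3)
bar 5: v0=C4 v1=C5 (P8)
bar 6: v0=D4 v1=B4 (M6)
bar 7: v0=C4 v1=C5 (P8)
bar 8: v0=B2 v1=G3 (m6)
bar 9: v0=C3 v1=C4 (P8)
  R2 @ bar5.0: A3/C4 m3 -> C4/C5 P8 similar
  R7 @ bar8.0: C4->B2 leap 13st
  R2 @ bar9.0: B2/G3 m6 -> C3/C4 P8 similar

No (3 violations)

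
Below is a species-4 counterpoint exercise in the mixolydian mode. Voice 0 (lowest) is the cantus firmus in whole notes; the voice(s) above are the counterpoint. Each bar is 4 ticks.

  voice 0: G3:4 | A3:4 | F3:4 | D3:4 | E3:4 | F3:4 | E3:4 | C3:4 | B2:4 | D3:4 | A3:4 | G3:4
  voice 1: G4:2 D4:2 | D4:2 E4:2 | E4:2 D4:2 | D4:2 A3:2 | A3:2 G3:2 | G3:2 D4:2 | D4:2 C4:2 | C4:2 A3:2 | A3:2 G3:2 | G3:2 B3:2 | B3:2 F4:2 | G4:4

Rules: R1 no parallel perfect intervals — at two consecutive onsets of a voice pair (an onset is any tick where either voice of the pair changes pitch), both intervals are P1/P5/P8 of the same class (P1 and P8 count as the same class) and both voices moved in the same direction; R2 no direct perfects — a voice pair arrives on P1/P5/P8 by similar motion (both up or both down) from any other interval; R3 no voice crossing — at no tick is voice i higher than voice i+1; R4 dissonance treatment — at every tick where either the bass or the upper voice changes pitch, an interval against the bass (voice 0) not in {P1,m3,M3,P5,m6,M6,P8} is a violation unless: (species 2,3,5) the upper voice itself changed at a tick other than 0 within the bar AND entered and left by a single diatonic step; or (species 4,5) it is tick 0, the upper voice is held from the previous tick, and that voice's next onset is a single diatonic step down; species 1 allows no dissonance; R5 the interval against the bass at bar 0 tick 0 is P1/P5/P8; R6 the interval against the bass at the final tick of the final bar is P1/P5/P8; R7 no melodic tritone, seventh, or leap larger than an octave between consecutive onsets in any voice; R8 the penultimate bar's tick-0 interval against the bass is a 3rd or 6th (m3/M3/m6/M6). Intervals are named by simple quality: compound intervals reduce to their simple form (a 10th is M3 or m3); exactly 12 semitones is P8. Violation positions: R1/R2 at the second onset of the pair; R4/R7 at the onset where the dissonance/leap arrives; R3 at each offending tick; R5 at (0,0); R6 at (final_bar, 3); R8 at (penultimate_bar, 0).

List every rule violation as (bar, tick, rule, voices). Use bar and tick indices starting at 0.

bar 0: v0=G3 v1=G4 downbeat P8
bar 1: v0=A3 v1=D4 downbeat P4
bar 2: v0=F3 v1=E4 downbeat M7
bar 3: v0=D3 v1=D4 downbeat P8
bar 4: v0=E3 v1=A3 downbeat P4
bar 5: v0=F3 v1=G3 downbeat M2
bar 6: v0=E3 v1=D4 downbeat m7
bar 7: v0=C3 v1=C4 downbeat P8
bar 8: v0=B2 v1=A3 downbeat m7
bar 9: v0=D3 v1=G3 downbeat P4
bar 10: v0=A3 v1=B3 downbeat M2
bar 11: v0=G3 v1=G4 downbeat P8
  -> R4 @ bar 1 tick 0 v(0, 1): A3/D4 P4 untreated
  -> R4 @ bar 5 tick 0 v(0, 1): F3/G3 M2 untreated
  -> R4 @ bar 9 tick 0 v(0, 1): D3/G3 P4 untreated
  -> R4 @ bar 10 tick 0 v(0, 1): A3/B3 M2 untreated
  -> R8 @ bar 10 tick 0 v(0, 1): penult M2 not 3rd/6th
  -> R7 @ bar 10 tick 2 v(1,): B3->F4 leap 6st

(1, 0, R4, (0, 1))
(5, 0, R4, (0, 1))
(9, 0, R4, (0, 1))
(10, 0, R4, (0, 1))
(10, 0, R8, (0, 1))
(10, 2, R7, (1,))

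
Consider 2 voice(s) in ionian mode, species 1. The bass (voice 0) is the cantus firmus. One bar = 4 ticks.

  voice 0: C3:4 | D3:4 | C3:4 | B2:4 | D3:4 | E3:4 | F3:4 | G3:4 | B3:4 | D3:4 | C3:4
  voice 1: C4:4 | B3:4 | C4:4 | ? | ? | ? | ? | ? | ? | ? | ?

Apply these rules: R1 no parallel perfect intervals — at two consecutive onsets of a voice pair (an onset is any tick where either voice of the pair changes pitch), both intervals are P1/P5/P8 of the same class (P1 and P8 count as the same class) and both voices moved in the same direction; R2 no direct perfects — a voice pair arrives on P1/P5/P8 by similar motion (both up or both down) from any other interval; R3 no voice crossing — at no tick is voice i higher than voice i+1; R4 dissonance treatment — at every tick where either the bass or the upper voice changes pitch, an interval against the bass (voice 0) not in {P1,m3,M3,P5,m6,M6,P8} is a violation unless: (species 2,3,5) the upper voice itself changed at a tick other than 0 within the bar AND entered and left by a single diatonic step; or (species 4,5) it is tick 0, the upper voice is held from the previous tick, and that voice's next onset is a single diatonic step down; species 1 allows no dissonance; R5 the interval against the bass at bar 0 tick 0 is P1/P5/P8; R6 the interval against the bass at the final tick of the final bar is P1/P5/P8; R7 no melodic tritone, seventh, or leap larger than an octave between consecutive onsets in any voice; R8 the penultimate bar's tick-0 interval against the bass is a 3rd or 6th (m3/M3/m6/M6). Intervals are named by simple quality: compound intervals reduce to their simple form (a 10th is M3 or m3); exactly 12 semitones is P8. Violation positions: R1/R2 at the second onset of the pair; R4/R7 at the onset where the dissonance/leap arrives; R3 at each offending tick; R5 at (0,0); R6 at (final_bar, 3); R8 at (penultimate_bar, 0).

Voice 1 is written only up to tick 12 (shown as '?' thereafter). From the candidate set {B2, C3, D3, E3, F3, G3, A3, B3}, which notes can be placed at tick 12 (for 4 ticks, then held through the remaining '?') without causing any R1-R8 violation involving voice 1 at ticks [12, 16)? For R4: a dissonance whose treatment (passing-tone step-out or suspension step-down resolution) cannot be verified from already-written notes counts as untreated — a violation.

B2: violates R1,R7
C3: violates R4
D3: violates R7
E3: violates R4
F3: violates R4
G3: legal
A3: violates R4
B3: violates R1

{G3}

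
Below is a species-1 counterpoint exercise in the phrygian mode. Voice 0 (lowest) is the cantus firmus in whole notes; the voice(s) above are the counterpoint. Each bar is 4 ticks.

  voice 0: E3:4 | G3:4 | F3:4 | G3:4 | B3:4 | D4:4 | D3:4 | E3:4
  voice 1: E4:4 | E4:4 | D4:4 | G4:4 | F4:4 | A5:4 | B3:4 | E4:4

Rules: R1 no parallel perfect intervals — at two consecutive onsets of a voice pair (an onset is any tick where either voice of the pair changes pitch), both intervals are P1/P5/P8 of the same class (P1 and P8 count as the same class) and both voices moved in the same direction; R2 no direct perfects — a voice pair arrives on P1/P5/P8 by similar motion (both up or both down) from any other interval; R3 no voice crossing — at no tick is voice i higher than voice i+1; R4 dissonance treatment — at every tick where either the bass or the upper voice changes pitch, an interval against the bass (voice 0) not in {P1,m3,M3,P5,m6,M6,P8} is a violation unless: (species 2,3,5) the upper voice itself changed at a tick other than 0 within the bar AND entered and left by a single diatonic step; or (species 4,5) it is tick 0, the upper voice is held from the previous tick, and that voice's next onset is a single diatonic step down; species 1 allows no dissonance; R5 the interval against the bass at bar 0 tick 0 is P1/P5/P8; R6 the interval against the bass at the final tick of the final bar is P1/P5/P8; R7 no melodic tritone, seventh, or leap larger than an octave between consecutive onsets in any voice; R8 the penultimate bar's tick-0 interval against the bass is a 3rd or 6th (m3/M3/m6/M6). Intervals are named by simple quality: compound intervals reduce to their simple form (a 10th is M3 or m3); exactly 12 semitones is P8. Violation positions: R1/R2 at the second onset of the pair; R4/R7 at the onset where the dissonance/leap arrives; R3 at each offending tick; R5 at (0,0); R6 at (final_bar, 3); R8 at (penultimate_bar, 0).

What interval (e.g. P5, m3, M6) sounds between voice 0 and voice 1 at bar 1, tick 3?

voice 0=G3 voice 1=E4 -> M6

M6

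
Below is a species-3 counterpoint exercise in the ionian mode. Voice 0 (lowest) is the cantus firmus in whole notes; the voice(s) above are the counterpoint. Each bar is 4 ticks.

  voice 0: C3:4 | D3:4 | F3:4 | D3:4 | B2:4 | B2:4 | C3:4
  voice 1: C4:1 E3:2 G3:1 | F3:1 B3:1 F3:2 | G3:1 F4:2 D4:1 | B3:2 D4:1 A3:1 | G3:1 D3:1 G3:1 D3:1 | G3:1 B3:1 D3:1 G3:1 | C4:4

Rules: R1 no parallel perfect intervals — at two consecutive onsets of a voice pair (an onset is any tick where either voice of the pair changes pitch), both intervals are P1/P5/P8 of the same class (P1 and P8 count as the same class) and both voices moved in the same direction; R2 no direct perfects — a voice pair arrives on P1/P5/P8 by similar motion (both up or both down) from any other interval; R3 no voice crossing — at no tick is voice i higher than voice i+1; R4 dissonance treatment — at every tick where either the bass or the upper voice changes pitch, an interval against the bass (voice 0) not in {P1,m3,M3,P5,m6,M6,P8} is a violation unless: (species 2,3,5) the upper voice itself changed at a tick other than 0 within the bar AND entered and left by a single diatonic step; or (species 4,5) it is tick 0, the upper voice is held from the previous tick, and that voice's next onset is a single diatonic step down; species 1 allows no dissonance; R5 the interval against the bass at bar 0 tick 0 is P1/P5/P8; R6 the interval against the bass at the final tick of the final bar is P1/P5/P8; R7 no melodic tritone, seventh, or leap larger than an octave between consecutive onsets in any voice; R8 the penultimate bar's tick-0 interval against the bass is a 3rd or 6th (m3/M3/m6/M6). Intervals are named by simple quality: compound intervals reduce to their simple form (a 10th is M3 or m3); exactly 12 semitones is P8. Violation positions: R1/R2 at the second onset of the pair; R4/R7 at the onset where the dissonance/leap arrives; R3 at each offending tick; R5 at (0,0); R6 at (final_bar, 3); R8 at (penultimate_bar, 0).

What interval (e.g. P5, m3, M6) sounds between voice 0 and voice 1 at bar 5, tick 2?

voice 0=B2 voice 1=D3 -> m3

m3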